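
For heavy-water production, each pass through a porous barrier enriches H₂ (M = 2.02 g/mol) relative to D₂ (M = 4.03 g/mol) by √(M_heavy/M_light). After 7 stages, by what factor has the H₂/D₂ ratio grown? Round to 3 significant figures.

The single-stage factor is √(M_heavy/M_light), so 7 stages give [√(4.03/2.02)]^7 = (4.03/2.02)^(7/2).
= 1.99505^(7/2) = 11.2.

11.2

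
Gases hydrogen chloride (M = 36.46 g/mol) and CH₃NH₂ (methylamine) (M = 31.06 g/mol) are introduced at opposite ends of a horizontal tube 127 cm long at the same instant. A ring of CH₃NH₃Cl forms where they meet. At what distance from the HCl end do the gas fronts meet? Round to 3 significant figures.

61.0 cm

Distances travelled in equal time are proportional to diffusion rates, so d_HCl/d_CH₃NH₂ = √(M_CH₃NH₂/M_HCl) = √(31.06/36.46) = 0.9230.
With d_HCl + d_CH₃NH₂ = 127 cm, d_CH₃NH₂ = 127/(1 + 0.9230) = 66.04 cm.
d_HCl = 127 − 66.04 = 61.0 cm.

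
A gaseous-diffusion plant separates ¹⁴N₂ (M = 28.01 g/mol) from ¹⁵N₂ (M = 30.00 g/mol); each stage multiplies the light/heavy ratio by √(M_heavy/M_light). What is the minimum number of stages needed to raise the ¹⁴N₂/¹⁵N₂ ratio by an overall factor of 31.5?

101

Per stage α = (30.00/28.01)^(1/2) = 1.07105^0.5, giving ln α = 0.03432.
Need α^N ≥ 31.5 ⇒ N ≥ ln(31.5) / ln α = 3.450 / 0.03432 = 100.53.
Rounding up, N = 101 stages.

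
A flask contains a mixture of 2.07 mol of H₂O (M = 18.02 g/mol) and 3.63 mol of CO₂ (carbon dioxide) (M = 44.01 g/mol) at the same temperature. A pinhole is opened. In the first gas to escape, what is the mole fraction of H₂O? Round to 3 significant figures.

0.471

Effusion rate of each component ∝ n_i/√M_i (partial pressure × 1/√M).
So x_H₂O in the escaping gas = (n_H₂O/√M_H₂O) / Σ(n_i/√M_i)
= (2.07/√18.02) / (2.07/√18.02 + 3.63/√44.01) = 0.4876/(0.4876 + 0.5472) = 0.471.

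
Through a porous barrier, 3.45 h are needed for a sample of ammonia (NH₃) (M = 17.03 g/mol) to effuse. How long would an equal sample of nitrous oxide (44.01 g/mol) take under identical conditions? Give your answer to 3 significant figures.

Using Graham's law: t_N₂O/t_NH₃ = √(M_N₂O/M_NH₃) = √(44.01/17.03) = √2.584 = 1.608.
So the time for N₂O is 3.45 × 1.608 = 5.55 h.

5.55 h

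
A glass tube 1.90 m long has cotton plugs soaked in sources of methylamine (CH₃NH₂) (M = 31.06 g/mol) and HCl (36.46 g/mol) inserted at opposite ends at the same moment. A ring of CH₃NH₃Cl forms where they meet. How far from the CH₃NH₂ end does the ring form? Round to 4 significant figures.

Graham's law gives d_CH₃NH₂/d_HCl = rate_CH₃NH₂/rate_HCl = √(M_HCl/M_CH₃NH₂) = √(36.46/31.06) = 1.083.
With d_CH₃NH₂ + d_HCl = 1.90 m, d_HCl = 1.90/(1 + 1.083) = 0.9120 m.
d_CH₃NH₂ = 1.90 − 0.9120 = 0.9880 m.

0.9880 m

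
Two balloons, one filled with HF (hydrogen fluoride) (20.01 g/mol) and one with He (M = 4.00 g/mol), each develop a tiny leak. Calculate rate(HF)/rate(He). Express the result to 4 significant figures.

0.4471

Using Graham's law: rate_HF/rate_He = √(M_He/M_HF) = √(4.00/20.01) = √0.1999 = 0.4471.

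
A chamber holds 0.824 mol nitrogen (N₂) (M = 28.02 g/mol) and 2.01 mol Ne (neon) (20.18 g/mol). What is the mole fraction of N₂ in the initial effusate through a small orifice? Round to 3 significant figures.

0.258

The effusion rate of species i is ∝ p_i/√M_i ∝ n_i/√M_i.
x_N₂(eff) = (n_N₂/√M_N₂) / (n_N₂/√M_N₂ + n_Ne/√M_Ne)
= (0.824/√28.02) / (0.824/√28.02 + 2.01/√20.18) = 0.1557/(0.1557 + 0.4474) = 0.258.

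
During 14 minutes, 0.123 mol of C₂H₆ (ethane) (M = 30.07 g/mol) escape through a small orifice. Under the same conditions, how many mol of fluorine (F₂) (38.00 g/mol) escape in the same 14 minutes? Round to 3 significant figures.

Graham's law gives rate_F₂/rate_C₂H₆ = √(M_C₂H₆/M_F₂) = √(30.07/38.00) = √0.7913 = 0.8896.
So the amount for F₂ is 0.123 × 0.8896 = 0.109 mol.

0.109 mol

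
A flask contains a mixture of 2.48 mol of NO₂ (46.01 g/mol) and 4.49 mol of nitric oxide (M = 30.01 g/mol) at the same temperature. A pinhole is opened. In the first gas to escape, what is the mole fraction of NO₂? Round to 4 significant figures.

The effusion rate of species i is ∝ p_i/√M_i ∝ n_i/√M_i.
Mole fraction of NO₂ in the effusate = (n_NO₂/√M_NO₂) / (n_NO₂/√M_NO₂ + n_NO/√M_NO)
= (2.48/√46.01) / (2.48/√46.01 + 4.49/√30.01) = 0.3656/(0.3656 + 0.8196) = 0.3085.

0.3085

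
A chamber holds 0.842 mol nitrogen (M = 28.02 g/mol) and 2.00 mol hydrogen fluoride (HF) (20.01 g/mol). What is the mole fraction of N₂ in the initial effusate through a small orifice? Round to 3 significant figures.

0.262

The effusion rate of species i is ∝ p_i/√M_i ∝ n_i/√M_i.
Mole fraction of N₂ in the effusate = (n_N₂/√M_N₂) / (n_N₂/√M_N₂ + n_HF/√M_HF)
= (0.842/√28.02) / (0.842/√28.02 + 2.00/√20.01) = 0.1591/(0.1591 + 0.4471) = 0.262.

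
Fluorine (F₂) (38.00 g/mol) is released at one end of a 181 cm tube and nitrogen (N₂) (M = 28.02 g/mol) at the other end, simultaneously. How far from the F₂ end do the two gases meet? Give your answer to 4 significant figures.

83.62 cm

The fronts meet when d_F₂ + d_N₂ = L with d_F₂/d_N₂ = √(M_N₂/M_F₂) (Graham's law). Here √(M_N₂/M_F₂) = √(28.02/38.00) = 0.8587.
With d_F₂ + d_N₂ = 181 cm, d_N₂ = 181/(1 + 0.8587) = 97.38 cm.
d_F₂ = 181 − 97.38 = 83.62 cm.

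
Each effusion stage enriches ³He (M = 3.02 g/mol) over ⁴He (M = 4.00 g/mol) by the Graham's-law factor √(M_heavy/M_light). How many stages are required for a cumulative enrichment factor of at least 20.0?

With α = √(4.00/3.02) per stage, ln α = ½ ln(1.32450) = 0.1405.
Need α^N ≥ 20.0 ⇒ N ≥ ln(20.0) / ln α = 2.996 / 0.1405 = 21.32.
So at least 22 stages are needed.

22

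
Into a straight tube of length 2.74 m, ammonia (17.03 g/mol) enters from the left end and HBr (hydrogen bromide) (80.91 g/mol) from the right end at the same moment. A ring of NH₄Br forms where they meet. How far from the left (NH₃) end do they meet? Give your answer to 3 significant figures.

1.88 m

The fronts meet when d_NH₃ + d_HBr = L with d_NH₃/d_HBr = √(M_HBr/M_NH₃) (Graham's law). Here √(M_HBr/M_NH₃) = √(80.91/17.03) = 2.180.
With d_NH₃ + d_HBr = 2.74 m, d_HBr = 2.74/(1 + 2.180) = 0.8617 m.
d_NH₃ = 2.74 − 0.8617 = 1.88 m.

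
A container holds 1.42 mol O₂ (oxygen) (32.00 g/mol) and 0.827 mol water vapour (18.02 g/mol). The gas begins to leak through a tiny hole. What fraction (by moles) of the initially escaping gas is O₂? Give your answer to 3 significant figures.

The effusion rate of species i is ∝ p_i/√M_i ∝ n_i/√M_i.
Mole fraction of O₂ in the effusate = (n_O₂/√M_O₂) / (n_O₂/√M_O₂ + n_H₂O/√M_H₂O)
= (1.42/√32.00) / (1.42/√32.00 + 0.827/√18.02) = 0.2510/(0.2510 + 0.1948) = 0.563.

0.563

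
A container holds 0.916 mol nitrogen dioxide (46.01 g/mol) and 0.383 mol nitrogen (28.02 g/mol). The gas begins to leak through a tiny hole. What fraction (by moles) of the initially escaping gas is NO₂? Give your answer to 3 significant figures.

Each component's effusion rate ∝ (its partial pressure)·(1/√M) ∝ n_i/√M_i.
Mole fraction of NO₂ in the effusate = (n_NO₂/√M_NO₂) / (n_NO₂/√M_NO₂ + n_N₂/√M_N₂)
= (0.916/√46.01) / (0.916/√46.01 + 0.383/√28.02) = 0.1350/(0.1350 + 0.07235) = 0.651.

0.651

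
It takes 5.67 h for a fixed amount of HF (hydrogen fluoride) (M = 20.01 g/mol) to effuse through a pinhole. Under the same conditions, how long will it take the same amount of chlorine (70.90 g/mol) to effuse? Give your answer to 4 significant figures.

10.67 h

Using Graham's law: t_Cl₂/t_HF = √(M_Cl₂/M_HF) = √(70.90/20.01) = √3.543 = 1.882.
So the time for Cl₂ is 5.67 × 1.882 = 10.67 h.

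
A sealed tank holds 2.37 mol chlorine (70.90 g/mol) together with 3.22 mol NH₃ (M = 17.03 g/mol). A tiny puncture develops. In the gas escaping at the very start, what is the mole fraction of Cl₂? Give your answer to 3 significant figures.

0.265

Each component's effusion rate ∝ (its partial pressure)·(1/√M) ∝ n_i/√M_i.
x_Cl₂(eff) = (n_Cl₂/√M_Cl₂) / (n_Cl₂/√M_Cl₂ + n_NH₃/√M_NH₃)
= (2.37/√70.90) / (2.37/√70.90 + 3.22/√17.03) = 0.2815/(0.2815 + 0.7803) = 0.265.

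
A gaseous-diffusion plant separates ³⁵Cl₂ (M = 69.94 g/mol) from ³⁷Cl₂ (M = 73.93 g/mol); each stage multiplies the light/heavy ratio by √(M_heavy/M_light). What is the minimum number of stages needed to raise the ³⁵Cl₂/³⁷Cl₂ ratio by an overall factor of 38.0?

Per stage α = (73.93/69.94)^(1/2) = 1.05705^0.5, giving ln α = 0.02774.
Need α^N ≥ 38.0 ⇒ N ≥ ln(38.0) / ln α = 3.638 / 0.02774 = 131.13.
Rounding up, N = 132 stages.

132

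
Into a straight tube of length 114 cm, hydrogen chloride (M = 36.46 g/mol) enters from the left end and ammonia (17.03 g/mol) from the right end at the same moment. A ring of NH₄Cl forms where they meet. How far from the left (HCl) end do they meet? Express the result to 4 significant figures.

46.28 cm

In equal time, each gas travels a distance ∝ its rate ∝ 1/√M, so d_HCl/d_NH₃ = √(M_NH₃/M_HCl) = √(17.03/36.46) = 0.6834.
With d_HCl + d_NH₃ = 114 cm, d_NH₃ = 114/(1 + 0.6834) = 67.72 cm.
d_HCl = 114 − 67.72 = 46.28 cm.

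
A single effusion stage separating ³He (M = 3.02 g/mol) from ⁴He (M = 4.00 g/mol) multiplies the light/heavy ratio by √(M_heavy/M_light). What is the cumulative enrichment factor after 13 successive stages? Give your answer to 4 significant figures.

Overall factor = α^13 with α = √(4.00/3.02), i.e. (4.00/3.02)^(13/2).
= 1.32450^(13/2) = 6.214.

6.214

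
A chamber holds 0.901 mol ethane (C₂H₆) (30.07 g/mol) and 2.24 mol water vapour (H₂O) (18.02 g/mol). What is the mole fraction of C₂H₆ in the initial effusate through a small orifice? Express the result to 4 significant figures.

The effusion rate of species i is ∝ p_i/√M_i ∝ n_i/√M_i.
So x_C₂H₆ in the escaping gas = (n_C₂H₆/√M_C₂H₆) / Σ(n_i/√M_i)
= (0.901/√30.07) / (0.901/√30.07 + 2.24/√18.02) = 0.1643/(0.1643 + 0.5277) = 0.2374.

0.2374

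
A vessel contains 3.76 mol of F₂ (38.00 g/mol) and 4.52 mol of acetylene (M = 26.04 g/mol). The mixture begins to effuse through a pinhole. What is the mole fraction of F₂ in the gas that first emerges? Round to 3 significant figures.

The effusion rate of species i is ∝ p_i/√M_i ∝ n_i/√M_i.
Mole fraction of F₂ in the effusate = (n_F₂/√M_F₂) / (n_F₂/√M_F₂ + n_C₂H₂/√M_C₂H₂)
= (3.76/√38.00) / (3.76/√38.00 + 4.52/√26.04) = 0.6100/(0.6100 + 0.8858) = 0.408.

0.408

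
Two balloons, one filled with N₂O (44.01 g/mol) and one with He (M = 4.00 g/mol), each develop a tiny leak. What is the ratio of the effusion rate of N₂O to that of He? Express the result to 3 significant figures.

0.301

By Graham's law, rate_N₂O/rate_He = √(M_He/M_N₂O) = √(4.00/44.01) = √0.09089 = 0.301.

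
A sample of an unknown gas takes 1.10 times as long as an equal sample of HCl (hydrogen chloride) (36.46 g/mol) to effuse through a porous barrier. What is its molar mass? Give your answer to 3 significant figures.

44.1 g/mol

From Graham's law, t_X/t_HCl = √(M_X/M_HCl).
1.10 = √(M_X/36.46)
M_X = 36.46 × 1.10² = 36.46 × 1.210 = 44.1 g/mol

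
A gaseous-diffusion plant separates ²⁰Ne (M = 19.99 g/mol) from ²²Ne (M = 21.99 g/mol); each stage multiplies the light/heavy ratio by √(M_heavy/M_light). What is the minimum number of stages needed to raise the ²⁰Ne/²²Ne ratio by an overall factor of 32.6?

With α = √(21.99/19.99) per stage, ln α = ½ ln(1.10005) = 0.04768.
Need α^N ≥ 32.6 ⇒ N ≥ ln(32.6) / ln α = 3.484 / 0.04768 = 73.08.
Minimum whole number of stages: N = 74.

74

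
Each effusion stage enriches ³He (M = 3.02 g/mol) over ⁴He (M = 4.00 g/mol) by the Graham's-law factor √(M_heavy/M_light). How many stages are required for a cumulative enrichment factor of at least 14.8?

20

Single-stage factor α = √(4.00/3.02), so ln α = ½ ln(1.32450) = 0.1405.
Need α^N ≥ 14.8 ⇒ N ≥ ln(14.8) / ln α = 2.695 / 0.1405 = 19.18.
Rounding up, N = 20 stages.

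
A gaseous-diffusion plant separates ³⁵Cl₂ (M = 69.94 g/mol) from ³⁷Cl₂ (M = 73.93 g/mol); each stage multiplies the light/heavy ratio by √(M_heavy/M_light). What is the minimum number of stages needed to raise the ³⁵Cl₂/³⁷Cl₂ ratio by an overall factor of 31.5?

125

With α = √(73.93/69.94) per stage, ln α = ½ ln(1.05705) = 0.02774.
Need α^N ≥ 31.5 ⇒ N ≥ ln(31.5) / ln α = 3.450 / 0.02774 = 124.37.
So at least 125 stages are needed.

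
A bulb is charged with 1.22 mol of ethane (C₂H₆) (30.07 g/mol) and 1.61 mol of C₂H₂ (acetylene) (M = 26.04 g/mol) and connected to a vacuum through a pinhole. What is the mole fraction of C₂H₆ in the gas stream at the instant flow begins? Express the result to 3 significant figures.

Effusion rate of each component ∝ n_i/√M_i (partial pressure × 1/√M).
x_C₂H₆(eff) = (n_C₂H₆/√M_C₂H₆) / (n_C₂H₆/√M_C₂H₆ + n_C₂H₂/√M_C₂H₂)
= (1.22/√30.07) / (1.22/√30.07 + 1.61/√26.04) = 0.2225/(0.2225 + 0.3155) = 0.414.

0.414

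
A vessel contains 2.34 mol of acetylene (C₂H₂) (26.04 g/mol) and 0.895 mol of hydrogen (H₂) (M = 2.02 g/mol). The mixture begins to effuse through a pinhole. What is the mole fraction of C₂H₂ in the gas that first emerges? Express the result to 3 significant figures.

0.421

Each component's effusion rate ∝ (its partial pressure)·(1/√M) ∝ n_i/√M_i.
So x_C₂H₂ in the escaping gas = (n_C₂H₂/√M_C₂H₂) / Σ(n_i/√M_i)
= (2.34/√26.04) / (2.34/√26.04 + 0.895/√2.02) = 0.4586/(0.4586 + 0.6297) = 0.421.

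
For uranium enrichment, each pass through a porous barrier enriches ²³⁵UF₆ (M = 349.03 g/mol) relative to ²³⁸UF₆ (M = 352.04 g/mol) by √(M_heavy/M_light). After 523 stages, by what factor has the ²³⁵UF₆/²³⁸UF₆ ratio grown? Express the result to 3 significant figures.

9.44

Overall factor = α^523 with α = √(352.04/349.03), i.e. (352.04/349.03)^(523/2).
= 1.00862^(523/2) = 9.44.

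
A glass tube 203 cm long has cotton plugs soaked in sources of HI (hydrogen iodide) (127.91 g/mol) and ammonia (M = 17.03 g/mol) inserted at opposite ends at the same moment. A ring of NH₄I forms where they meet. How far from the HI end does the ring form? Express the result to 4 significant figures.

In equal time, each gas travels a distance ∝ its rate ∝ 1/√M, so d_HI/d_NH₃ = √(M_NH₃/M_HI) = √(17.03/127.91) = 0.3649.
With d_HI + d_NH₃ = 203 cm, d_NH₃ = 203/(1 + 0.3649) = 148.7 cm.
d_HI = 203 − 148.7 = 54.27 cm.

54.27 cm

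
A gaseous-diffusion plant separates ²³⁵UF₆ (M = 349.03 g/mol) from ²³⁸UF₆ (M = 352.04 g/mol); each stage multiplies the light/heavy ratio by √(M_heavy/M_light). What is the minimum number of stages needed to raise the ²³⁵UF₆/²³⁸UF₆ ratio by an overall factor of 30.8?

Single-stage factor α = √(352.04/349.03), so ln α = ½ ln(1.00862) = 0.004293.
Need α^N ≥ 30.8 ⇒ N ≥ ln(30.8) / ln α = 3.428 / 0.004293 = 798.31.
Minimum whole number of stages: N = 799.

799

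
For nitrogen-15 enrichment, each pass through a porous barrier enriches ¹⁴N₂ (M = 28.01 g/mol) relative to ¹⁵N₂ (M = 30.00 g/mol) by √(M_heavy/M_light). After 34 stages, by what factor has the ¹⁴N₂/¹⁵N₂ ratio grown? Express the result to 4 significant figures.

The single-stage factor is √(M_heavy/M_light), so 34 stages give [√(30.00/28.01)]^34 = (30.00/28.01)^(34/2).
= 1.07105^17 = 3.212.

3.212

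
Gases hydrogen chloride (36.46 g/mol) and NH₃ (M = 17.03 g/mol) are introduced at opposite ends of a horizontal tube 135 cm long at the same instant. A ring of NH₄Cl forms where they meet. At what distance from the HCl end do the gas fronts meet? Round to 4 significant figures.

In equal time, each gas travels a distance ∝ its rate ∝ 1/√M, so d_HCl/d_NH₃ = √(M_NH₃/M_HCl) = √(17.03/36.46) = 0.6834.
With d_HCl + d_NH₃ = 135 cm, d_NH₃ = 135/(1 + 0.6834) = 80.19 cm.
d_HCl = 135 − 80.19 = 54.81 cm.

54.81 cm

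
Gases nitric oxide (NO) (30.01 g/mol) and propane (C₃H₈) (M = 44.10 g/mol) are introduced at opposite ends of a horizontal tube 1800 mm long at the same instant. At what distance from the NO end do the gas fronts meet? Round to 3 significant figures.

In equal time, each gas travels a distance ∝ its rate ∝ 1/√M, so d_NO/d_C₃H₈ = √(M_C₃H₈/M_NO) = √(44.10/30.01) = 1.212.
With d_NO + d_C₃H₈ = 1800 mm, d_C₃H₈ = 1800/(1 + 1.212) = 813.7 mm.
d_NO = 1800 − 813.7 = 986 mm.

986 mm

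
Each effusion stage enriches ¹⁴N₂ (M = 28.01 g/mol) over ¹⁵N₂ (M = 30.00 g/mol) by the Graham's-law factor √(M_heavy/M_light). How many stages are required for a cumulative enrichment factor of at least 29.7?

Per stage α = (30.00/28.01)^(1/2) = 1.07105^0.5, giving ln α = 0.03432.
Need α^N ≥ 29.7 ⇒ N ≥ ln(29.7) / ln α = 3.391 / 0.03432 = 98.82.
Minimum whole number of stages: N = 99.

99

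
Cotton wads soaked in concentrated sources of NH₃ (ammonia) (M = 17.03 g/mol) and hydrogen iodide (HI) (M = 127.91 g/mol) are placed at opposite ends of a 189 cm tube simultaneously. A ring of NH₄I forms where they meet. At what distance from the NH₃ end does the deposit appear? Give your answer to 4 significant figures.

Distances travelled in equal time are proportional to diffusion rates, so d_NH₃/d_HI = √(M_HI/M_NH₃) = √(127.91/17.03) = 2.741.
With d_NH₃ + d_HI = 189 cm, d_HI = 189/(1 + 2.741) = 50.53 cm.
d_NH₃ = 189 − 50.53 = 138.5 cm.

138.5 cm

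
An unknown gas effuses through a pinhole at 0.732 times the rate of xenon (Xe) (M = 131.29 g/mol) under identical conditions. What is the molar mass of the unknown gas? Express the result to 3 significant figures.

245 g/mol

From Graham's law, rate_X/rate_Xe = √(M_Xe/M_X).
0.732 = √(131.29/M_X)
M_X = 131.29 / 0.732² = 131.29 / 0.5358 = 245 g/mol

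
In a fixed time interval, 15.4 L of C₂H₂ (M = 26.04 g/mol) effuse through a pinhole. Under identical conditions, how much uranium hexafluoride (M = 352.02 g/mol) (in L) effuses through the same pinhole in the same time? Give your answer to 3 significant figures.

4.19 L

By Graham's law, rate_UF₆/rate_C₂H₂ = √(M_C₂H₂/M_UF₆) = √(26.04/352.02) = √0.07397 = 0.2720.
So the volume for UF₆ is 15.4 × 0.2720 = 4.19 L.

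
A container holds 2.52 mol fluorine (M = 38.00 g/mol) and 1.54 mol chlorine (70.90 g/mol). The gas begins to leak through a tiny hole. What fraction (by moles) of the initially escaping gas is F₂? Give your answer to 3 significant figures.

0.691

The effusion rate of species i is ∝ p_i/√M_i ∝ n_i/√M_i.
So x_F₂ in the escaping gas = (n_F₂/√M_F₂) / Σ(n_i/√M_i)
= (2.52/√38.00) / (2.52/√38.00 + 1.54/√70.90) = 0.4088/(0.4088 + 0.1829) = 0.691.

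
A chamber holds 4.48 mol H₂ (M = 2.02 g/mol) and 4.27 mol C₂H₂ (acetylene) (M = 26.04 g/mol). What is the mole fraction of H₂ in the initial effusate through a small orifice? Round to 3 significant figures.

Each component's effusion rate ∝ (its partial pressure)·(1/√M) ∝ n_i/√M_i.
x_H₂(eff) = (n_H₂/√M_H₂) / (n_H₂/√M_H₂ + n_C₂H₂/√M_C₂H₂)
= (4.48/√2.02) / (4.48/√2.02 + 4.27/√26.04) = 3.152/(3.152 + 0.8368) = 0.790.

0.790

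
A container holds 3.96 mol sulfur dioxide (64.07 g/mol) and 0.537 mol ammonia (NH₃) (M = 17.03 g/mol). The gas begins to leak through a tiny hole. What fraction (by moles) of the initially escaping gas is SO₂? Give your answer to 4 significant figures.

0.7917

The effusion rate of species i is ∝ p_i/√M_i ∝ n_i/√M_i.
x_SO₂(eff) = (n_SO₂/√M_SO₂) / (n_SO₂/√M_SO₂ + n_NH₃/√M_NH₃)
= (3.96/√64.07) / (3.96/√64.07 + 0.537/√17.03) = 0.4947/(0.4947 + 0.1301) = 0.7917.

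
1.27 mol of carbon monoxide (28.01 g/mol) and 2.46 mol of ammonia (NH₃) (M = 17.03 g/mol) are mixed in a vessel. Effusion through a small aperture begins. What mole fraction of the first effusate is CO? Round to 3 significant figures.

Effusion rate of each component ∝ n_i/√M_i (partial pressure × 1/√M).
x_CO(eff) = (n_CO/√M_CO) / (n_CO/√M_CO + n_NH₃/√M_NH₃)
= (1.27/√28.01) / (1.27/√28.01 + 2.46/√17.03) = 0.2400/(0.2400 + 0.5961) = 0.287.

0.287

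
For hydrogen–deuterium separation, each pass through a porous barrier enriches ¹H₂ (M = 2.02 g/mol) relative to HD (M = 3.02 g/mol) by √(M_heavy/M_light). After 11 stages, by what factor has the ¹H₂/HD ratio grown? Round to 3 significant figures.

Overall factor = α^11 with α = √(3.02/2.02), i.e. (3.02/2.02)^(11/2).
= 1.49505^(11/2) = 9.13.

9.13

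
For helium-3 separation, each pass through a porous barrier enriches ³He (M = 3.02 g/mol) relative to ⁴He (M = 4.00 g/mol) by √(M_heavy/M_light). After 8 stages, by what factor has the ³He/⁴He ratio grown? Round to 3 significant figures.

3.08

After 8 stages the ratio has grown by (√(4.00/3.02))^8 = (4.00/3.02)^(8/2).
= 1.32450^4 = 3.08.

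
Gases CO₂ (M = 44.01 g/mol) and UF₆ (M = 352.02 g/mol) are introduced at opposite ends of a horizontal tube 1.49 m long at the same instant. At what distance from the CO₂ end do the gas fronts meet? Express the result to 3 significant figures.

Graham's law gives d_CO₂/d_UF₆ = rate_CO₂/rate_UF₆ = √(M_UF₆/M_CO₂) = √(352.02/44.01) = 2.828.
With d_CO₂ + d_UF₆ = 1.49 m, d_UF₆ = 1.49/(1 + 2.828) = 0.3892 m.
d_CO₂ = 1.49 − 0.3892 = 1.10 m.

1.10 m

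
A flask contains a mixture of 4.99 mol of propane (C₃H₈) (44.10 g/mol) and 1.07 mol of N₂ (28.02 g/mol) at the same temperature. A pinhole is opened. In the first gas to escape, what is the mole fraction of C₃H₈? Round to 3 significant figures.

0.788

Each component's effusion rate ∝ (its partial pressure)·(1/√M) ∝ n_i/√M_i.
Mole fraction of C₃H₈ in the effusate = (n_C₃H₈/√M_C₃H₈) / (n_C₃H₈/√M_C₃H₈ + n_N₂/√M_N₂)
= (4.99/√44.10) / (4.99/√44.10 + 1.07/√28.02) = 0.7514/(0.7514 + 0.2021) = 0.788.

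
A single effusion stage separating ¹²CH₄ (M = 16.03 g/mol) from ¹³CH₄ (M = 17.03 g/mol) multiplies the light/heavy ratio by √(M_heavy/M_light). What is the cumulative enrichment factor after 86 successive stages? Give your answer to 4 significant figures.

Overall factor = α^86 with α = √(17.03/16.03), i.e. (17.03/16.03)^(86/2).
= 1.06238^43 = 13.49.

13.49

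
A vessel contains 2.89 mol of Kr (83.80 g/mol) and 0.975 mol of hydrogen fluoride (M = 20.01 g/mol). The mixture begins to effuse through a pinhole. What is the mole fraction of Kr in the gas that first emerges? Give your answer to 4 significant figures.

0.5916

Rate_i ∝ x_i/√M_i (Graham's law weighted by mole fraction), so the effusate composition follows n_i/√M_i.
x_Kr(eff) = (n_Kr/√M_Kr) / (n_Kr/√M_Kr + n_HF/√M_HF)
= (2.89/√83.80) / (2.89/√83.80 + 0.975/√20.01) = 0.3157/(0.3157 + 0.2180) = 0.5916.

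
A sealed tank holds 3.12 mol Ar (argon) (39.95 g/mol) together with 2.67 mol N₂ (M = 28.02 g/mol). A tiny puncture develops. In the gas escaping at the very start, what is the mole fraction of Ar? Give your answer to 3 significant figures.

0.495

Effusion rate of each component ∝ n_i/√M_i (partial pressure × 1/√M).
Mole fraction of Ar in the effusate = (n_Ar/√M_Ar) / (n_Ar/√M_Ar + n_N₂/√M_N₂)
= (3.12/√39.95) / (3.12/√39.95 + 2.67/√28.02) = 0.4936/(0.4936 + 0.5044) = 0.495.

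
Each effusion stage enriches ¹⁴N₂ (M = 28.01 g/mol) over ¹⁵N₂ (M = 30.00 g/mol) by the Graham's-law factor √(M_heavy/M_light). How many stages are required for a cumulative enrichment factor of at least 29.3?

With α = √(30.00/28.01) per stage, ln α = ½ ln(1.07105) = 0.03432.
Need α^N ≥ 29.3 ⇒ N ≥ ln(29.3) / ln α = 3.378 / 0.03432 = 98.42.
Minimum whole number of stages: N = 99.

99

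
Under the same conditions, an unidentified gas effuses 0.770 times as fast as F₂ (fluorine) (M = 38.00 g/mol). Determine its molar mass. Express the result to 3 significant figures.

Using Graham's law: rate_X/rate_F₂ = √(M_F₂/M_X).
0.770 = √(38.00/M_X)
M_X = 38.00 / 0.770² = 38.00 / 0.5929 = 64.1 g/mol

64.1 g/mol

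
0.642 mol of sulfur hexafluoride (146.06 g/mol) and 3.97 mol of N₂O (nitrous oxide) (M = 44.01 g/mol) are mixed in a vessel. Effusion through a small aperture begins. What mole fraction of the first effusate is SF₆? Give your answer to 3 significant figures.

Rate_i ∝ x_i/√M_i (Graham's law weighted by mole fraction), so the effusate composition follows n_i/√M_i.
x_SF₆(eff) = (n_SF₆/√M_SF₆) / (n_SF₆/√M_SF₆ + n_N₂O/√M_N₂O)
= (0.642/√146.06) / (0.642/√146.06 + 3.97/√44.01) = 0.05312/(0.05312 + 0.5984) = 0.0815.

0.0815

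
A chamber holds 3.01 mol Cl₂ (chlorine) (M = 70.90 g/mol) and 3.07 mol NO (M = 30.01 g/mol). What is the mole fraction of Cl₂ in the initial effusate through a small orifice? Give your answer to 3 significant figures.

0.389

Each component's effusion rate ∝ (its partial pressure)·(1/√M) ∝ n_i/√M_i.
Mole fraction of Cl₂ in the effusate = (n_Cl₂/√M_Cl₂) / (n_Cl₂/√M_Cl₂ + n_NO/√M_NO)
= (3.01/√70.90) / (3.01/√70.90 + 3.07/√30.01) = 0.3575/(0.3575 + 0.5604) = 0.389.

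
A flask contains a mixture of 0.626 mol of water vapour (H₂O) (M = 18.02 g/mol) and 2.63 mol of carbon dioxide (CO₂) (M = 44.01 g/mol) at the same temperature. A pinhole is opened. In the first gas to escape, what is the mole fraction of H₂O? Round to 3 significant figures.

Rate_i ∝ x_i/√M_i (Graham's law weighted by mole fraction), so the effusate composition follows n_i/√M_i.
Mole fraction of H₂O in the effusate = (n_H₂O/√M_H₂O) / (n_H₂O/√M_H₂O + n_CO₂/√M_CO₂)
= (0.626/√18.02) / (0.626/√18.02 + 2.63/√44.01) = 0.1475/(0.1475 + 0.3964) = 0.271.

0.271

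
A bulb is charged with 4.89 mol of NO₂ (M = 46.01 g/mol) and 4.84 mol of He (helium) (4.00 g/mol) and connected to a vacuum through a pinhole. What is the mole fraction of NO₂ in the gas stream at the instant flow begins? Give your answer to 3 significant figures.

Rate_i ∝ x_i/√M_i (Graham's law weighted by mole fraction), so the effusate composition follows n_i/√M_i.
x_NO₂(eff) = (n_NO₂/√M_NO₂) / (n_NO₂/√M_NO₂ + n_He/√M_He)
= (4.89/√46.01) / (4.89/√46.01 + 4.84/√4.00) = 0.7209/(0.7209 + 2.420) = 0.230.

0.230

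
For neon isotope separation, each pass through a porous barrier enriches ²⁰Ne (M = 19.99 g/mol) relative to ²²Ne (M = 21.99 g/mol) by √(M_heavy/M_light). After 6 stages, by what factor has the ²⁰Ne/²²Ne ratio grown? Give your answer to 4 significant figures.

1.331

Each stage multiplies the ratio by α = √(21.99/19.99), so after 6 stages the overall factor is α^6 = (21.99/19.99)^(6/2).
= 1.10005^3 = 1.331.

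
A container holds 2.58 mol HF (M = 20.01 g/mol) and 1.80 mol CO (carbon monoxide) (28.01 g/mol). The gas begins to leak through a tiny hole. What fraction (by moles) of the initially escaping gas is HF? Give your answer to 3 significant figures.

Effusion rate of each component ∝ n_i/√M_i (partial pressure × 1/√M).
So x_HF in the escaping gas = (n_HF/√M_HF) / Σ(n_i/√M_i)
= (2.58/√20.01) / (2.58/√20.01 + 1.80/√28.01) = 0.5768/(0.5768 + 0.3401) = 0.629.

0.629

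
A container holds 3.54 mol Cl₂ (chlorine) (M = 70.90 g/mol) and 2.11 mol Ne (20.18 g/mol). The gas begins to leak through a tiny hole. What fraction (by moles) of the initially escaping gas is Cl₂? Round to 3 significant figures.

0.472

Each component's effusion rate ∝ (its partial pressure)·(1/√M) ∝ n_i/√M_i.
So x_Cl₂ in the escaping gas = (n_Cl₂/√M_Cl₂) / Σ(n_i/√M_i)
= (3.54/√70.90) / (3.54/√70.90 + 2.11/√20.18) = 0.4204/(0.4204 + 0.4697) = 0.472.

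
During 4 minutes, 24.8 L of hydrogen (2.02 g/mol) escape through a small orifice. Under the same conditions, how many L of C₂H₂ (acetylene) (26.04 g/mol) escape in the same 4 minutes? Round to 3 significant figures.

Using Graham's law: rate_C₂H₂/rate_H₂ = √(M_H₂/M_C₂H₂) = √(2.02/26.04) = √0.07757 = 0.2785.
So the volume for C₂H₂ is 24.8 × 0.2785 = 6.91 L.

6.91 L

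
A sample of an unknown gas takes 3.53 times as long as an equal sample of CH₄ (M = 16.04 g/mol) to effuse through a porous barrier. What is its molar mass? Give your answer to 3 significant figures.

From Graham's law, t_X/t_CH₄ = √(M_X/M_CH₄).
3.53 = √(M_X/16.04)
M_X = 16.04 × 3.53² = 16.04 × 12.46 = 200 g/mol

200 g/mol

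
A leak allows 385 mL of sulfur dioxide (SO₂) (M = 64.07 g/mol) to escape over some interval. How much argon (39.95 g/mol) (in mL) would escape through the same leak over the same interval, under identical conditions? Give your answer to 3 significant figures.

Since effusion rate ∝ 1/√M, rate_Ar/rate_SO₂ = √(M_SO₂/M_Ar) = √(64.07/39.95) = √1.604 = 1.266.
So the volume for Ar is 385 × 1.266 = 488 mL.

488 mL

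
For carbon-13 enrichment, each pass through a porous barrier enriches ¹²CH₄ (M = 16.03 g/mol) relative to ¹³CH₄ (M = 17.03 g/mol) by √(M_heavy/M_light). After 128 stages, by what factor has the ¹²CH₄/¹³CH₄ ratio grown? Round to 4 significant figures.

After 128 stages the ratio has grown by (√(17.03/16.03))^128 = (17.03/16.03)^(128/2).
= 1.06238^64 = 48.08.

48.08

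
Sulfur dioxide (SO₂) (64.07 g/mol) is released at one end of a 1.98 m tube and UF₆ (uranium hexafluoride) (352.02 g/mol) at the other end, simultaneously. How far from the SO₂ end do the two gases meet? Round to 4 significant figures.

The fronts meet when d_SO₂ + d_UF₆ = L with d_SO₂/d_UF₆ = √(M_UF₆/M_SO₂) (Graham's law). Here √(M_UF₆/M_SO₂) = √(352.02/64.07) = 2.344.
With d_SO₂ + d_UF₆ = 1.98 m, d_UF₆ = 1.98/(1 + 2.344) = 0.5921 m.
d_SO₂ = 1.98 − 0.5921 = 1.388 m.

1.388 m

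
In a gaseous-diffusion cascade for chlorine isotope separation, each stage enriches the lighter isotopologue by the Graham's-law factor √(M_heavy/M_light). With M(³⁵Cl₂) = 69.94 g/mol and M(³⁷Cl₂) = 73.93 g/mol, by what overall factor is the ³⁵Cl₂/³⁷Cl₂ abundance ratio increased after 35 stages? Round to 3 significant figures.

After 35 stages the ratio has grown by (√(73.93/69.94))^35 = (73.93/69.94)^(35/2).
= 1.05705^(35/2) = 2.64.

2.64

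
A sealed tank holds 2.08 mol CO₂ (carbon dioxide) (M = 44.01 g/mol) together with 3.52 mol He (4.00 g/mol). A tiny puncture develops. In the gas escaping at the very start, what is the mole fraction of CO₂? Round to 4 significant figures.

0.1512

Rate_i ∝ x_i/√M_i (Graham's law weighted by mole fraction), so the effusate composition follows n_i/√M_i.
Mole fraction of CO₂ in the effusate = (n_CO₂/√M_CO₂) / (n_CO₂/√M_CO₂ + n_He/√M_He)
= (2.08/√44.01) / (2.08/√44.01 + 3.52/√4.00) = 0.3135/(0.3135 + 1.760) = 0.1512.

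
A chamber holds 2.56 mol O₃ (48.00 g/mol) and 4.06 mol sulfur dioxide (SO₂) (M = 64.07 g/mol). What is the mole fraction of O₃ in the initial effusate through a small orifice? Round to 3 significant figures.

Each component's effusion rate ∝ (its partial pressure)·(1/√M) ∝ n_i/√M_i.
x_O₃(eff) = (n_O₃/√M_O₃) / (n_O₃/√M_O₃ + n_SO₂/√M_SO₂)
= (2.56/√48.00) / (2.56/√48.00 + 4.06/√64.07) = 0.3695/(0.3695 + 0.5072) = 0.421.

0.421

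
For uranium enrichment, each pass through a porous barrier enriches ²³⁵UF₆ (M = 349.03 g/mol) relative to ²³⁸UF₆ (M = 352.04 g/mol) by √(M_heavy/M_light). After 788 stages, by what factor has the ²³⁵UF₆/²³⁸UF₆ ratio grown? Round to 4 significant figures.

29.47

After 788 stages the ratio has grown by (√(352.04/349.03))^788 = (352.04/349.03)^(788/2).
= 1.00862^394 = 29.47.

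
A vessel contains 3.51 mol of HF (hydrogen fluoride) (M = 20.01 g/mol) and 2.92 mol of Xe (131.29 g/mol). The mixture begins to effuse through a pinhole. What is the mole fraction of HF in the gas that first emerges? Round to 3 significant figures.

Effusion rate of each component ∝ n_i/√M_i (partial pressure × 1/√M).
x_HF(eff) = (n_HF/√M_HF) / (n_HF/√M_HF + n_Xe/√M_Xe)
= (3.51/√20.01) / (3.51/√20.01 + 2.92/√131.29) = 0.7847/(0.7847 + 0.2548) = 0.755.

0.755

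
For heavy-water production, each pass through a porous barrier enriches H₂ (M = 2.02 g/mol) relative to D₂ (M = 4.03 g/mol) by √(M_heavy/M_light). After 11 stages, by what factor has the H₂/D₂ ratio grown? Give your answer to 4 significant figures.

After 11 stages the ratio has grown by (√(4.03/2.02))^11 = (4.03/2.02)^(11/2).
= 1.99505^(11/2) = 44.64.

44.64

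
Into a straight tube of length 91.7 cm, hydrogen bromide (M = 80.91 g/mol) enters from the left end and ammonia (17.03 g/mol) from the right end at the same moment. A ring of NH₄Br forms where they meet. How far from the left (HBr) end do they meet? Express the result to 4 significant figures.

In equal time, each gas travels a distance ∝ its rate ∝ 1/√M, so d_HBr/d_NH₃ = √(M_NH₃/M_HBr) = √(17.03/80.91) = 0.4588.
With d_HBr + d_NH₃ = 91.7 cm, d_NH₃ = 91.7/(1 + 0.4588) = 62.86 cm.
d_HBr = 91.7 − 62.86 = 28.84 cm.

28.84 cm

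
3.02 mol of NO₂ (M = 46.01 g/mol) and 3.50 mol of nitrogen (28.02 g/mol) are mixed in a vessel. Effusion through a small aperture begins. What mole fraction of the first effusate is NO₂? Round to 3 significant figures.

The effusion rate of species i is ∝ p_i/√M_i ∝ n_i/√M_i.
So x_NO₂ in the escaping gas = (n_NO₂/√M_NO₂) / Σ(n_i/√M_i)
= (3.02/√46.01) / (3.02/√46.01 + 3.50/√28.02) = 0.4452/(0.4452 + 0.6612) = 0.402.

0.402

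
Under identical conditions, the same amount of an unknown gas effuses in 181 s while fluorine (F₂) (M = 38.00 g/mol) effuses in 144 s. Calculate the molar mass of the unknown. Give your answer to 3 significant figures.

Using Graham's law: t_X/t_F₂ = √(M_X/M_F₂).
181/144 = 1.257 = √(M_X/38.00)
M_X = 38.00 × 1.257² = 38.00 × 1.580 = 60.0 g/mol

60.0 g/mol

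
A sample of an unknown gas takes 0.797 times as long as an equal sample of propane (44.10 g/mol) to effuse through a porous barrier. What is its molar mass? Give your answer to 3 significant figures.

28.0 g/mol

From Graham's law, t_X/t_C₃H₈ = √(M_X/M_C₃H₈).
0.797 = √(M_X/44.10)
M_X = 44.10 × 0.797² = 44.10 × 0.6352 = 28.0 g/mol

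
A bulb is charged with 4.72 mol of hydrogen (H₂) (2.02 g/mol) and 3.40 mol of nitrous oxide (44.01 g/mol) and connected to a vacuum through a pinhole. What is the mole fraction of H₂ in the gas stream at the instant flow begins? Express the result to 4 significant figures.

0.8663

Each component's effusion rate ∝ (its partial pressure)·(1/√M) ∝ n_i/√M_i.
So x_H₂ in the escaping gas = (n_H₂/√M_H₂) / Σ(n_i/√M_i)
= (4.72/√2.02) / (4.72/√2.02 + 3.40/√44.01) = 3.321/(3.321 + 0.5125) = 0.8663.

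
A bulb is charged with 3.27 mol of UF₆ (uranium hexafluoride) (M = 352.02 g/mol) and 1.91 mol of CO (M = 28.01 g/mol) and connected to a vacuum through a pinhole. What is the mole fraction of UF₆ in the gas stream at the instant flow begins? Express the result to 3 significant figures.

0.326

Each component's effusion rate ∝ (its partial pressure)·(1/√M) ∝ n_i/√M_i.
Mole fraction of UF₆ in the effusate = (n_UF₆/√M_UF₆) / (n_UF₆/√M_UF₆ + n_CO/√M_CO)
= (3.27/√352.02) / (3.27/√352.02 + 1.91/√28.01) = 0.1743/(0.1743 + 0.3609) = 0.326.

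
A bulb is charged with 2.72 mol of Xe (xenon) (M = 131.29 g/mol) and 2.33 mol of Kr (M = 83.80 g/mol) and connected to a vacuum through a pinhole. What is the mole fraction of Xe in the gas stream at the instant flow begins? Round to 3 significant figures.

0.483

Each component's effusion rate ∝ (its partial pressure)·(1/√M) ∝ n_i/√M_i.
Mole fraction of Xe in the effusate = (n_Xe/√M_Xe) / (n_Xe/√M_Xe + n_Kr/√M_Kr)
= (2.72/√131.29) / (2.72/√131.29 + 2.33/√83.80) = 0.2374/(0.2374 + 0.2545) = 0.483.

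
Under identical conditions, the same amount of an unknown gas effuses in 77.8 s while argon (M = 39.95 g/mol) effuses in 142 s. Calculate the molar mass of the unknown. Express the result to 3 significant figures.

12.0 g/mol

Using Graham's law: t_X/t_Ar = √(M_X/M_Ar).
77.8/142 = 0.5479 = √(M_X/39.95)
M_X = 39.95 × 0.5479² = 39.95 × 0.3002 = 12.0 g/mol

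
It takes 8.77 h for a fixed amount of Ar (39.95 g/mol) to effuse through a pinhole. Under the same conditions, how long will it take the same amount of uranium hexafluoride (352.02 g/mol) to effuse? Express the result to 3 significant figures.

Graham's law gives t_UF₆/t_Ar = √(M_UF₆/M_Ar) = √(352.02/39.95) = √8.812 = 2.968.
So the time for UF₆ is 8.77 × 2.968 = 26.0 h.

26.0 h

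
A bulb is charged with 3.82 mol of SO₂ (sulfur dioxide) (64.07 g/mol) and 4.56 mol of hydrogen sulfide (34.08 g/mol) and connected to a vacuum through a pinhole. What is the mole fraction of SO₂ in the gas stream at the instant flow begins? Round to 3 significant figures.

0.379

Each component's effusion rate ∝ (its partial pressure)·(1/√M) ∝ n_i/√M_i.
So x_SO₂ in the escaping gas = (n_SO₂/√M_SO₂) / Σ(n_i/√M_i)
= (3.82/√64.07) / (3.82/√64.07 + 4.56/√34.08) = 0.4772/(0.4772 + 0.7811) = 0.379.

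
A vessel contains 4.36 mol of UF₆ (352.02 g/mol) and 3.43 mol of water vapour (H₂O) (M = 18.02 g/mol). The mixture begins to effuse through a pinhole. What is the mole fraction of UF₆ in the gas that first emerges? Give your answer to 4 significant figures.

0.2234

Each component's effusion rate ∝ (its partial pressure)·(1/√M) ∝ n_i/√M_i.
So x_UF₆ in the escaping gas = (n_UF₆/√M_UF₆) / Σ(n_i/√M_i)
= (4.36/√352.02) / (4.36/√352.02 + 3.43/√18.02) = 0.2324/(0.2324 + 0.8080) = 0.2234.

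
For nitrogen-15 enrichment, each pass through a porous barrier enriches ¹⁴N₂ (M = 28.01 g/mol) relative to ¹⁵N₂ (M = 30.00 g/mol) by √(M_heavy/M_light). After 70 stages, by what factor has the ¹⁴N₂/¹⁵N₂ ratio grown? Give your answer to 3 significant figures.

The single-stage factor is √(M_heavy/M_light), so 70 stages give [√(30.00/28.01)]^70 = (30.00/28.01)^(70/2).
= 1.07105^35 = 11.0.

11.0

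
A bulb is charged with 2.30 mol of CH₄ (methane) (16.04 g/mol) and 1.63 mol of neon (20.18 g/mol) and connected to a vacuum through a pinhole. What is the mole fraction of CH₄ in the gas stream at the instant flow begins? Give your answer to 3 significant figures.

Effusion rate of each component ∝ n_i/√M_i (partial pressure × 1/√M).
x_CH₄(eff) = (n_CH₄/√M_CH₄) / (n_CH₄/√M_CH₄ + n_Ne/√M_Ne)
= (2.30/√16.04) / (2.30/√16.04 + 1.63/√20.18) = 0.5743/(0.5743 + 0.3628) = 0.613.

0.613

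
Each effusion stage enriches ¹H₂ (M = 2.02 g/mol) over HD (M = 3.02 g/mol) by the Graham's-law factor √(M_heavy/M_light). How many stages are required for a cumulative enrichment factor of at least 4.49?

Per stage α = (3.02/2.02)^(1/2) = 1.49505^0.5, giving ln α = 0.2011.
Need α^N ≥ 4.49 ⇒ N ≥ ln(4.49) / ln α = 1.502 / 0.2011 = 7.47.
Rounding up, N = 8 stages.

8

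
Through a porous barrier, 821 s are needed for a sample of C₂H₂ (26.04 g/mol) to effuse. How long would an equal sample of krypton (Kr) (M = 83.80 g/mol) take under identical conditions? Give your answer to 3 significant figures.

1470 s

Since effusion rate ∝ 1/√M, t_Kr/t_C₂H₂ = √(M_Kr/M_C₂H₂) = √(83.80/26.04) = √3.218 = 1.794.
So the time for Kr is 821 × 1.794 = 1470 s.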